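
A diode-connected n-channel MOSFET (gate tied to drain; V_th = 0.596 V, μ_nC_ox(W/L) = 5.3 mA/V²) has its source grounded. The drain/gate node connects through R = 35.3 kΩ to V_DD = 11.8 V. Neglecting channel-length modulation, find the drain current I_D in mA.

With gate tied to drain, V_GS = V_DS ≥ V_GS − V_th, so the device is in saturation.
KCL at the drain: ½ k_n (V_GS − V_th)² = (V_DD − V_GS)/R.
Let x = V_GS − 0.596. Then 93.5 x² + x − 11.2 = 0, giving x = 0.341 V (positive root), so V_GS = 0.937 V.
I_D = (V_DD − V_GS)/R = (11.8 − 0.937) / 35.3 = 0.308 mA.

I_D = 0.308 mA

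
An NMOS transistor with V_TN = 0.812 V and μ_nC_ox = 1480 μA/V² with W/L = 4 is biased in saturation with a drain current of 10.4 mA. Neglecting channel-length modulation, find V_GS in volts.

V_GS = 2.69 V

k_n = μ_nC_ox · (W/L) = 5.92 mA/V².
In saturation I_D = ½ k_n (V_GS − V_TN)², so V_GS − V_TN = √(2 I_D / k_n) = √(2 × 10.4 / 5.92) = 1.87 V.
V_GS = 0.812 + 1.87 = 2.69 V.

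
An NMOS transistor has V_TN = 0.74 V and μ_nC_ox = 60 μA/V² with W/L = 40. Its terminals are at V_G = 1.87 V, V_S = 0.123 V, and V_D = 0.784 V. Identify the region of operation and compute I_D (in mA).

Triode; I_D = 1.07 mA

V_GS = V_G − V_S = 1.87 − 0.123 = 1.75 V; V_DS = V_D − V_S = 0.784 − 0.123 = 0.661 V.
k_n = μ_nC_ox · (W/L) = 2.4 mA/V².
V_ov = V_GS − V_TN = 1.75 − 0.74 = 1.01 V.
Since V_DS = 0.661 V < V_ov = 1.01 V, the device is in the triode region.
I_D = k_n [V_ov · V_DS − ½ V_DS²] = 2.4 × [1.01 × 0.661 − 0.5 × 0.661²] = 1.07 mA.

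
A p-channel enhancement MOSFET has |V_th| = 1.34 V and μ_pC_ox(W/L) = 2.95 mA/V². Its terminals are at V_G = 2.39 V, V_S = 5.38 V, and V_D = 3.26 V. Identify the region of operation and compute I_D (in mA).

V_SG = V_S − V_G = 5.38 − 2.39 = 2.99 V; V_SD = V_S − V_D = 5.38 − 3.26 = 2.12 V.
V_ov = V_SG − |V_th| = 2.99 − 1.34 = 1.65 V.
Since V_SD = 2.12 V ≥ V_ov = 1.65 V, the device is in saturation.
I_D = ½ k_p V_ov² = 0.5 × 2.95 × 1.65² = 4.02 mA.

Saturation; I_D = 4.02 mA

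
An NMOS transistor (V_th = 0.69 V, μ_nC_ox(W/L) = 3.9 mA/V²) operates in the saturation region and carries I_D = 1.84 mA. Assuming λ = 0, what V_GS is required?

In saturation I_D = ½ k_n (V_GS − V_th)², so V_GS − V_th = √(2 I_D / k_n) = √(2 × 1.84 / 3.9) = 0.971 V.
V_GS = 0.69 + 0.971 = 1.66 V.

V_GS = 1.66 V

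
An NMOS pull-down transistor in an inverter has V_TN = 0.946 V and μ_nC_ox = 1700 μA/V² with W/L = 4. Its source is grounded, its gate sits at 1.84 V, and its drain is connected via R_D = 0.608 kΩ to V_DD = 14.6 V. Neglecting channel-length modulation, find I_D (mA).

V_GS = V_G = 1.84 V, so V_ov = 1.84 − 0.946 = 0.894 V.
k_n = μ_nC_ox · (W/L) = 6.8 mA/V².
Assume saturation: I_D = ½ k_n V_ov² = 0.5 × 6.8 × 0.894² = 2.72 mA, giving V_DS = V_DD − I_D R_D = 14.6 − 2.72 × 0.608 = 12.9 V.
V_DS = 12.9 V ≥ V_ov = 0.894 V, confirming saturation.

I_D = 2.72 mA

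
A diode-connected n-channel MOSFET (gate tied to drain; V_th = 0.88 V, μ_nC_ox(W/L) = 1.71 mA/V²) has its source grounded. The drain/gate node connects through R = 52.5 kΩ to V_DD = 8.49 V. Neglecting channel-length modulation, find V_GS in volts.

With gate tied to drain, V_GS = V_DS ≥ V_GS − V_th, so the device is in saturation.
KCL at the drain: ½ k_n (V_GS − V_th)² = (V_DD − V_GS)/R.
Let x = V_GS − 0.88. Then 44.9 x² + x − 7.61 = 0, giving x = 0.401 V (positive root), so V_GS = 1.28 V.
I_D = (V_DD − V_GS)/R = (8.49 − 1.28) / 52.5 = 0.137 mA.

V_GS = 1.28 V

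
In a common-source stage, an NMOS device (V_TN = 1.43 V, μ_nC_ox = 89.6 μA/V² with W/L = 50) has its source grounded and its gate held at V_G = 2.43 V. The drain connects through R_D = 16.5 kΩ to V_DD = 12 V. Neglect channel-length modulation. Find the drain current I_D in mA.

I_D = 0.717 mA

V_GS = V_G = 2.43 V, so V_ov = 2.43 − 1.43 = 1 V.
k_n = μ_nC_ox · (W/L) = 4.48 mA/V².
Assume saturation: I_D = ½ k_n V_ov² = 0.5 × 4.48 × 1² = 2.24 mA, giving V_DS = V_DD − I_D R_D = 12 − 2.24 × 16.5 = -25 V.
But -25 V < V_ov = 1 V, so the device is actually in triode.
In triode I_D = k_n[V_ov V_DS − ½ V_DS²] and I_D = (V_DD − V_DS)/R_D. Equating: 37 V_DS² − 74.92 V_DS + 12 = 0, giving V_DS = 0.175 V (the root below V_ov).
I_D = (12 − 0.175) / 16.5 = 0.717 mA.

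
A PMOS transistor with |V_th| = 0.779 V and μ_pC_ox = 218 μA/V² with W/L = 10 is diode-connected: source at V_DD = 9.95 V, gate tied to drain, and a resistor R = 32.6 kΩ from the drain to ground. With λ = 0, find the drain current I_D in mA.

With gate tied to drain, V_SG = V_SD ≥ V_SG − |V_th|, so the device is in saturation.
k_p = μ_pC_ox · (W/L) = 2.18 mA/V².
KCL at the drain: ½ k_p (V_SG − |V_th|)² = (V_DD − V_SG)/R.
Let x = V_SG − 0.779. Then 35.5 x² + x − 9.171 = 0, giving x = 0.494 V (positive root), so V_SG = 1.27 V.
I_D = (V_DD − V_SG)/R = (9.95 − 1.27) / 32.6 = 0.266 mA.

I_D = 0.266 mA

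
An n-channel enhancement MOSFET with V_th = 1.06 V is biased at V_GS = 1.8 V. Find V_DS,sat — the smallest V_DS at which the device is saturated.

The boundary between triode and saturation is V_DS = V_GS − V_th = V_ov.
V_ov = 1.8 − 1.06 = 0.74 V.

V_DS,sat = 0.740 V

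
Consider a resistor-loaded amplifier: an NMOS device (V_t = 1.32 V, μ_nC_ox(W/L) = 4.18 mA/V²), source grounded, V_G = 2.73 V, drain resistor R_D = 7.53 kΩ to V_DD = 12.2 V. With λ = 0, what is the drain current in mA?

I_D = 1.58 mA

V_GS = V_G = 2.73 V, so V_ov = 2.73 − 1.32 = 1.41 V.
Assume saturation: I_D = ½ k_n V_ov² = 0.5 × 4.18 × 1.41² = 4.16 mA, giving V_DS = V_DD − I_D R_D = 12.2 − 4.16 × 7.53 = -19.1 V.
But -19.1 V < V_ov = 1.41 V, so the device is actually in triode.
In triode I_D = k_n[V_ov V_DS − ½ V_DS²] and I_D = (V_DD − V_DS)/R_D. Equating: 15.7 V_DS² − 45.38 V_DS + 12.2 = 0, giving V_DS = 0.3 V (the root below V_ov).
I_D = (12.2 − 0.3) / 7.53 = 1.58 mA.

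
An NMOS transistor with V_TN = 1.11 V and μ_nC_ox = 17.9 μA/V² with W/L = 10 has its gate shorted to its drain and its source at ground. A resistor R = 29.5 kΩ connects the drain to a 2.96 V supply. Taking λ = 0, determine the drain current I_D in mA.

With gate tied to drain, V_GS = V_DS ≥ V_GS − V_TN, so the device is in saturation.
k_n = μ_nC_ox · (W/L) = 0.179 mA/V².
KCL at the drain: ½ k_n (V_GS − V_TN)² = (V_DD − V_GS)/R.
Let x = V_GS − 1.11. Then 2.64 x² + x − 1.85 = 0, giving x = 0.669 V (positive root), so V_GS = 1.78 V.
I_D = (V_DD − V_GS)/R = (2.96 − 1.78) / 29.5 = 0.04 mA.

I_D = 0.0400 mA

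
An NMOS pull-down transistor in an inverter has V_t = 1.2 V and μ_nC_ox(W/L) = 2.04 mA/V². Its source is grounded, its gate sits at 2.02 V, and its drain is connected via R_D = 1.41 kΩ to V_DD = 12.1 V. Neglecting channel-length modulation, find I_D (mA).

V_GS = V_G = 2.02 V, so V_ov = 2.02 − 1.2 = 0.82 V.
Assume saturation: I_D = ½ k_n V_ov² = 0.5 × 2.04 × 0.82² = 0.686 mA, giving V_DS = V_DD − I_D R_D = 12.1 − 0.686 × 1.41 = 11.1 V.
V_DS = 11.1 V ≥ V_ov = 0.82 V, confirming saturation.

I_D = 0.686 mA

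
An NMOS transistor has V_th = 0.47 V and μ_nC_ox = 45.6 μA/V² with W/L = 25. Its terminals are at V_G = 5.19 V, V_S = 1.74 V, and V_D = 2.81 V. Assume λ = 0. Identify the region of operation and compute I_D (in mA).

V_GS = V_G − V_S = 5.19 − 1.74 = 3.45 V; V_DS = V_D − V_S = 2.81 − 1.74 = 1.07 V.
k_n = μ_nC_ox · (W/L) = 1.14 mA/V².
V_ov = V_GS − V_th = 3.45 − 0.47 = 2.98 V.
Since V_DS = 1.07 V < V_ov = 2.98 V, the device is in the triode region.
I_D = k_n [V_ov · V_DS − ½ V_DS²] = 1.14 × [2.98 × 1.07 − 0.5 × 1.07²] = 2.98 mA.

Triode; I_D = 2.98 mA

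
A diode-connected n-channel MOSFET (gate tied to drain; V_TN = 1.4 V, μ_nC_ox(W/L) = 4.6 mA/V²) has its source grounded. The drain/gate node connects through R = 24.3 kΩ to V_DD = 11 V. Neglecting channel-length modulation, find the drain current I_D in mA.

I_D = 0.378 mA

With gate tied to drain, V_GS = V_DS ≥ V_GS − V_TN, so the device is in saturation.
KCL at the drain: ½ k_n (V_GS − V_TN)² = (V_DD − V_GS)/R.
Let x = V_GS − 1.4. Then 55.9 x² + x − 9.6 = 0, giving x = 0.406 V (positive root), so V_GS = 1.81 V.
I_D = (V_DD − V_GS)/R = (11 − 1.81) / 24.3 = 0.378 mA.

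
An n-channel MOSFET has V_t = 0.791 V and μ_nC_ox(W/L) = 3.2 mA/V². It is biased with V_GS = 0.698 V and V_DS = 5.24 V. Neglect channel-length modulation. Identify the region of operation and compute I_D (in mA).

Cutoff; I_D = 0 mA

V_GS = 0.698 V < V_t = 0.791 V, so the transistor is in cutoff.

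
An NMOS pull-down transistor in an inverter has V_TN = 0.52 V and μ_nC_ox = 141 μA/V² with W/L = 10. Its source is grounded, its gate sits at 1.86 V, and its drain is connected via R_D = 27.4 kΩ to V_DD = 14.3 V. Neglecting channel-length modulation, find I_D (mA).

V_GS = V_G = 1.86 V, so V_ov = 1.86 − 0.52 = 1.34 V.
k_n = μ_nC_ox · (W/L) = 1.41 mA/V².
Assume saturation: I_D = ½ k_n V_ov² = 0.5 × 1.41 × 1.34² = 1.27 mA, giving V_DS = V_DD − I_D R_D = 14.3 − 1.27 × 27.4 = -20.4 V.
But -20.4 V < V_ov = 1.34 V, so the device is actually in triode.
In triode I_D = k_n[V_ov V_DS − ½ V_DS²] and I_D = (V_DD − V_DS)/R_D. Equating: 19.3 V_DS² − 52.77 V_DS + 14.3 = 0, giving V_DS = 0.305 V (the root below V_ov).
I_D = (14.3 − 0.305) / 27.4 = 0.511 mA.

I_D = 0.511 mA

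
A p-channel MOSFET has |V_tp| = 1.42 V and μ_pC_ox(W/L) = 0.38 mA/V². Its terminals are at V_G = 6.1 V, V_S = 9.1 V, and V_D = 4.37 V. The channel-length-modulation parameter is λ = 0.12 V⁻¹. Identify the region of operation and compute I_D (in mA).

V_SG = V_S − V_G = 9.1 − 6.1 = 3 V; V_SD = V_S − V_D = 9.1 − 4.37 = 4.73 V.
V_ov = V_SG − |V_tp| = 3 − 1.42 = 1.58 V.
Since V_SD = 4.73 V ≥ V_ov = 1.58 V, the device is in saturation.
I_D = ½ k_p V_ov² (1 + λ V_SD) = 0.5 × 0.38 × 1.58² × (1 + 0.12 × 4.73) = 0.744 mA.

Saturation; I_D = 0.744 mA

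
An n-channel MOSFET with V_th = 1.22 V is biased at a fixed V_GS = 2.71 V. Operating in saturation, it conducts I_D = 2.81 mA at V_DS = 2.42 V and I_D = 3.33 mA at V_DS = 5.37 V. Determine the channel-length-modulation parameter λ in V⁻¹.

λ = 0.0740 V⁻¹

With V_GS fixed, I_D ∝ (1 + λ V_DS) in saturation, so I_D2/I_D1 = (1 + λ V_DS2)/(1 + λ V_DS1).
3.33/2.81 = 1.185 = (1 + 5.37 λ)/(1 + 2.42 λ).
Solving: λ (I_D1 V_DS2 − I_D2 V_DS1) = I_D2 − I_D1, so λ = (3.33 − 2.81) / (2.81 × 5.37 − 3.33 × 2.42) = 0.52 / 7.03 = 0.074 V⁻¹.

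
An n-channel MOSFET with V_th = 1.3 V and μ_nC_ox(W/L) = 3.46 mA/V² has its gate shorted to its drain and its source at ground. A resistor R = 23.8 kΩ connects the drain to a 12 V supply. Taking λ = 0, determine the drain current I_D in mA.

With gate tied to drain, V_GS = V_DS ≥ V_GS − V_th, so the device is in saturation.
KCL at the drain: ½ k_n (V_GS − V_th)² = (V_DD − V_GS)/R.
Let x = V_GS − 1.3. Then 41.2 x² + x − 10.7 = 0, giving x = 0.498 V (positive root), so V_GS = 1.8 V.
I_D = (V_DD − V_GS)/R = (12 − 1.8) / 23.8 = 0.429 mA.

I_D = 0.429 mA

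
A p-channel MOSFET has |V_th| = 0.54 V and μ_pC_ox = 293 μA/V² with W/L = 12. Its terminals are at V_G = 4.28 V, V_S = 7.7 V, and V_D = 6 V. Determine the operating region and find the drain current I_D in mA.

V_SG = V_S − V_G = 7.7 − 4.28 = 3.42 V; V_SD = V_S − V_D = 7.7 − 6 = 1.7 V.
k_p = μ_pC_ox · (W/L) = 3.516 mA/V².
V_ov = V_SG − |V_th| = 3.42 − 0.54 = 2.88 V.
Since V_SD = 1.7 V < V_ov = 2.88 V, the device is in the triode region.
I_D = k_p [V_ov · V_SD − ½ V_SD²] = 3.516 × [2.88 × 1.7 − 0.5 × 1.7²] = 12.1 mA.

Triode; I_D = 12.1 mA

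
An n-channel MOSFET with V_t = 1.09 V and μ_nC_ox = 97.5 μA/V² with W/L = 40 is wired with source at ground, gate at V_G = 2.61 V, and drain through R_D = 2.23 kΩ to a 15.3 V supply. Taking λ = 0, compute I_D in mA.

V_GS = V_G = 2.61 V, so V_ov = 2.61 − 1.09 = 1.52 V.
k_n = μ_nC_ox · (W/L) = 3.9 mA/V².
Assume saturation: I_D = ½ k_n V_ov² = 0.5 × 3.9 × 1.52² = 4.51 mA, giving V_DS = V_DD − I_D R_D = 15.3 − 4.51 × 2.23 = 5.25 V.
V_DS = 5.25 V ≥ V_ov = 1.52 V, confirming saturation.

I_D = 4.51 mA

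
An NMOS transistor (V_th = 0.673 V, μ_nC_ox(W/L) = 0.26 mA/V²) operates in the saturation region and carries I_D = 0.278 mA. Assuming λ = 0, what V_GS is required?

In saturation I_D = ½ k_n (V_GS − V_th)², so V_GS − V_th = √(2 I_D / k_n) = √(2 × 0.278 / 0.26) = 1.46 V.
V_GS = 0.673 + 1.46 = 2.14 V.

V_GS = 2.14 V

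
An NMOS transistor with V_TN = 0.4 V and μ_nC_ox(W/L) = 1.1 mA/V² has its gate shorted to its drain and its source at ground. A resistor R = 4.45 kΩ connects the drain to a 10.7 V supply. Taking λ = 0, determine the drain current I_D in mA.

With gate tied to drain, V_GS = V_DS ≥ V_GS − V_TN, so the device is in saturation.
KCL at the drain: ½ k_n (V_GS − V_TN)² = (V_DD − V_GS)/R.
Let x = V_GS − 0.4. Then 2.45 x² + x − 10.3 = 0, giving x = 1.86 V (positive root), so V_GS = 2.26 V.
I_D = (V_DD − V_GS)/R = (10.7 − 2.26) / 4.45 = 1.9 mA.

I_D = 1.90 mA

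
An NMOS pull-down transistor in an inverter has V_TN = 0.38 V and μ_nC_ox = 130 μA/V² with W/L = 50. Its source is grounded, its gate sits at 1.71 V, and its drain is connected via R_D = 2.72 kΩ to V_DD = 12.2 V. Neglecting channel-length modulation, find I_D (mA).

V_GS = V_G = 1.71 V, so V_ov = 1.71 − 0.38 = 1.33 V.
k_n = μ_nC_ox · (W/L) = 6.5 mA/V².
Assume saturation: I_D = ½ k_n V_ov² = 0.5 × 6.5 × 1.33² = 5.75 mA, giving V_DS = V_DD − I_D R_D = 12.2 − 5.75 × 2.72 = -3.44 V.
But -3.44 V < V_ov = 1.33 V, so the device is actually in triode.
In triode I_D = k_n[V_ov V_DS − ½ V_DS²] and I_D = (V_DD − V_DS)/R_D. Equating: 8.84 V_DS² − 24.51 V_DS + 12.2 = 0, giving V_DS = 0.65 V (the root below V_ov).
I_D = (12.2 − 0.65) / 2.72 = 4.25 mA.

I_D = 4.25 mA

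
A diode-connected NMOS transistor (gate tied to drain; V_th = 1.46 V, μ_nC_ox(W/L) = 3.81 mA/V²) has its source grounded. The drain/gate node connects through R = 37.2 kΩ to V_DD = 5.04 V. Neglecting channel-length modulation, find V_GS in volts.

V_GS = 1.68 V

With gate tied to drain, V_GS = V_DS ≥ V_GS − V_th, so the device is in saturation.
KCL at the drain: ½ k_n (V_GS − V_th)² = (V_DD − V_GS)/R.
Let x = V_GS − 1.46. Then 70.9 x² + x − 3.58 = 0, giving x = 0.218 V (positive root), so V_GS = 1.68 V.
I_D = (V_DD − V_GS)/R = (5.04 − 1.68) / 37.2 = 0.0904 mA.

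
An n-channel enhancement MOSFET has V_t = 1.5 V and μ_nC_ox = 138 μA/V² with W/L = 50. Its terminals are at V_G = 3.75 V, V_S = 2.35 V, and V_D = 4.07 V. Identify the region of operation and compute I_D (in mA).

V_GS = V_G − V_S = 3.75 − 2.35 = 1.4 V; V_DS = V_D − V_S = 4.07 − 2.35 = 1.72 V.
V_GS = 1.4 V < V_t = 1.5 V, so the transistor is in cutoff.

Cutoff; I_D = 0 mA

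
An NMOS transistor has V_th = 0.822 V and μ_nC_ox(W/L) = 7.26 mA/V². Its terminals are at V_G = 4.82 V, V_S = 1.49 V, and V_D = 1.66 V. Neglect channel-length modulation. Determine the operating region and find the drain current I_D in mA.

Triode; I_D = 2.99 mA

V_GS = V_G − V_S = 4.82 − 1.49 = 3.33 V; V_DS = V_D − V_S = 1.66 − 1.49 = 0.17 V.
V_ov = V_GS − V_th = 3.33 − 0.822 = 2.51 V.
Since V_DS = 0.17 V < V_ov = 2.51 V, the device is in the triode region.
I_D = k_n [V_ov · V_DS − ½ V_DS²] = 7.26 × [2.51 × 0.17 − 0.5 × 0.17²] = 2.99 mA.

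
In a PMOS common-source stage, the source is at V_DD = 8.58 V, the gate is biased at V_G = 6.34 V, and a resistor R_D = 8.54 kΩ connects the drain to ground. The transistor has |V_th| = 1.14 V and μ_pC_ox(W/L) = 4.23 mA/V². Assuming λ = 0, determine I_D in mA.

V_SG = V_DD − V_G = 8.58 − 6.34 = 2.24 V, so V_ov = 2.24 − 1.14 = 1.1 V.
Assume saturation: I_D = ½ k_p V_ov² = 0.5 × 4.23 × 1.1² = 2.56 mA, giving V_SD = V_DD − I_D R_D = 8.58 − 2.56 × 8.54 = -13.3 V.
But -13.3 V < V_ov = 1.1 V, so the device is actually in triode.
In triode I_D = k_p[V_ov V_SD − ½ V_SD²] and I_D = (V_DD − V_SD)/R_D. Equating: 18.1 V_SD² − 40.74 V_SD + 8.58 = 0, giving V_SD = 0.235 V (the root below V_ov).
I_D = (8.58 − 0.235) / 8.54 = 0.977 mA.

I_D = 0.977 mA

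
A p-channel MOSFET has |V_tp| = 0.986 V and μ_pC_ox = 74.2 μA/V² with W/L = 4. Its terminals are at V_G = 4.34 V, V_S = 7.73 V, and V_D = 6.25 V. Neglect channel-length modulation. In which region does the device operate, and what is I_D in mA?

Triode; I_D = 0.731 mA

V_SG = V_S − V_G = 7.73 − 4.34 = 3.39 V; V_SD = V_S − V_D = 7.73 − 6.25 = 1.48 V.
k_p = μ_pC_ox · (W/L) = 0.2968 mA/V².
V_ov = V_SG − |V_tp| = 3.39 − 0.986 = 2.4 V.
Since V_SD = 1.48 V < V_ov = 2.4 V, the device is in the triode region.
I_D = k_p [V_ov · V_SD − ½ V_SD²] = 0.2968 × [2.4 × 1.48 − 0.5 × 1.48²] = 0.731 mA.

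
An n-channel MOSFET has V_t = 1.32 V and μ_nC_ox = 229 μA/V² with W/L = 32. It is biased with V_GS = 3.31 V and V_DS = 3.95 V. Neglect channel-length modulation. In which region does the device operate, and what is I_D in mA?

k_n = μ_nC_ox · (W/L) = 7.328 mA/V².
V_ov = V_GS − V_t = 3.31 − 1.32 = 1.99 V.
Since V_DS = 3.95 V ≥ V_ov = 1.99 V, the device is in saturation.
I_D = ½ k_n V_ov² = 0.5 × 7.328 × 1.99² = 14.5 mA.

Saturation; I_D = 14.5 mA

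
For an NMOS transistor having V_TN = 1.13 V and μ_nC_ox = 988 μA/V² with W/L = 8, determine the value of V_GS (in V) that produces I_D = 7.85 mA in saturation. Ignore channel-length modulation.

V_GS = 2.54 V

k_n = μ_nC_ox · (W/L) = 7.904 mA/V².
In saturation I_D = ½ k_n (V_GS − V_TN)², so V_GS − V_TN = √(2 I_D / k_n) = √(2 × 7.85 / 7.904) = 1.41 V.
V_GS = 1.13 + 1.41 = 2.54 V.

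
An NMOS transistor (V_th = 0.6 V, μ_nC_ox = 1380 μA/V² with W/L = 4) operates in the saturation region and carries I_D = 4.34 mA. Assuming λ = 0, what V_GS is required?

k_n = μ_nC_ox · (W/L) = 5.52 mA/V².
In saturation I_D = ½ k_n (V_GS − V_th)², so V_GS − V_th = √(2 I_D / k_n) = √(2 × 4.34 / 5.52) = 1.25 V.
V_GS = 0.6 + 1.25 = 1.85 V.

V_GS = 1.85 V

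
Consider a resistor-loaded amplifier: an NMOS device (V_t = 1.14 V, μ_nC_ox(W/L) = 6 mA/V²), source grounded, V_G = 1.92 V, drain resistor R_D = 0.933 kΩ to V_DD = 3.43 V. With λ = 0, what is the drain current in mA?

I_D = 1.83 mA

V_GS = V_G = 1.92 V, so V_ov = 1.92 − 1.14 = 0.78 V.
Assume saturation: I_D = ½ k_n V_ov² = 0.5 × 6 × 0.78² = 1.83 mA, giving V_DS = V_DD − I_D R_D = 3.43 − 1.83 × 0.933 = 1.73 V.
V_DS = 1.73 V ≥ V_ov = 0.78 V, confirming saturation.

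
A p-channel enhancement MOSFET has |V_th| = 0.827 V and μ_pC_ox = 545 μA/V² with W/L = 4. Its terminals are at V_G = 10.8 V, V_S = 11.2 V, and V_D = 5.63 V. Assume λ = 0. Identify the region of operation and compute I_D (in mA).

V_SG = V_S − V_G = 11.2 − 10.8 = 0.4 V; V_SD = V_S − V_D = 11.2 − 5.63 = 5.57 V.
V_SG = 0.4 V < |V_th| = 0.827 V, so the transistor is in cutoff.

Cutoff; I_D = 0 mA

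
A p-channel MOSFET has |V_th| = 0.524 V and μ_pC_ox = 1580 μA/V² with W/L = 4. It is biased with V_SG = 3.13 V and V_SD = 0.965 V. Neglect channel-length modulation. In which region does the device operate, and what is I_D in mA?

Triode; I_D = 13.0 mA

k_p = μ_pC_ox · (W/L) = 6.32 mA/V².
V_ov = V_SG − |V_th| = 3.13 − 0.524 = 2.61 V.
Since V_SD = 0.965 V < V_ov = 2.61 V, the device is in the triode region.
I_D = k_p [V_ov · V_SD − ½ V_SD²] = 6.32 × [2.61 × 0.965 − 0.5 × 0.965²] = 13 mA.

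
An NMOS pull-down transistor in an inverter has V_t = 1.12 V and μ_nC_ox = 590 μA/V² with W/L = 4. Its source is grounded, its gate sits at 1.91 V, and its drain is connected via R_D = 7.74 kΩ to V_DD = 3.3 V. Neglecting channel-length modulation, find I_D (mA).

V_GS = V_G = 1.91 V, so V_ov = 1.91 − 1.12 = 0.79 V.
k_n = μ_nC_ox · (W/L) = 2.36 mA/V².
Assume saturation: I_D = ½ k_n V_ov² = 0.5 × 2.36 × 0.79² = 0.736 mA, giving V_DS = V_DD − I_D R_D = 3.3 − 0.736 × 7.74 = -2.4 V.
But -2.4 V < V_ov = 0.79 V, so the device is actually in triode.
In triode I_D = k_n[V_ov V_DS − ½ V_DS²] and I_D = (V_DD − V_DS)/R_D. Equating: 9.13 V_DS² − 15.43 V_DS + 3.3 = 0, giving V_DS = 0.251 V (the root below V_ov).
I_D = (3.3 − 0.251) / 7.74 = 0.394 mA.

I_D = 0.394 mA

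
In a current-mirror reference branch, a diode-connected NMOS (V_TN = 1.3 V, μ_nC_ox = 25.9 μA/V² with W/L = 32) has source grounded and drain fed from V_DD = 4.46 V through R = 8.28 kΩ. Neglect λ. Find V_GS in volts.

With gate tied to drain, V_GS = V_DS ≥ V_GS − V_TN, so the device is in saturation.
k_n = μ_nC_ox · (W/L) = 0.8288 mA/V².
KCL at the drain: ½ k_n (V_GS − V_TN)² = (V_DD − V_GS)/R.
Let x = V_GS − 1.3. Then 3.43 x² + x − 3.16 = 0, giving x = 0.825 V (positive root), so V_GS = 2.12 V.
I_D = (V_DD − V_GS)/R = (4.46 − 2.12) / 8.28 = 0.282 mA.

V_GS = 2.12 V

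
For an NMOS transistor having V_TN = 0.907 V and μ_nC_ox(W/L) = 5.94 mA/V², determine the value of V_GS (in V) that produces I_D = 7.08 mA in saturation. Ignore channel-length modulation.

V_GS = 2.45 V

In saturation I_D = ½ k_n (V_GS − V_TN)², so V_GS − V_TN = √(2 I_D / k_n) = √(2 × 7.08 / 5.94) = 1.54 V.
V_GS = 0.907 + 1.54 = 2.45 V.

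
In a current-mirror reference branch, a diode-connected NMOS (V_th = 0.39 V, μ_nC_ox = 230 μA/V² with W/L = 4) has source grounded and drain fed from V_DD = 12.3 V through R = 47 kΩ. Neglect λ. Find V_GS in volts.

With gate tied to drain, V_GS = V_DS ≥ V_GS − V_th, so the device is in saturation.
k_n = μ_nC_ox · (W/L) = 0.92 mA/V².
KCL at the drain: ½ k_n (V_GS − V_th)² = (V_DD − V_GS)/R.
Let x = V_GS − 0.39. Then 21.6 x² + x − 11.91 = 0, giving x = 0.719 V (positive root), so V_GS = 1.11 V.
I_D = (V_DD − V_GS)/R = (12.3 − 1.11) / 47 = 0.238 mA.

V_GS = 1.11 V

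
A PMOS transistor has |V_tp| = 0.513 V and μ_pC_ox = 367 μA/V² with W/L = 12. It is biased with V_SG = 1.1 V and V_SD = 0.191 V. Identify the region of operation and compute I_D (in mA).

Triode; I_D = 0.413 mA

k_p = μ_pC_ox · (W/L) = 4.404 mA/V².
V_ov = V_SG − |V_tp| = 1.1 − 0.513 = 0.587 V.
Since V_SD = 0.191 V < V_ov = 0.587 V, the device is in the triode region.
I_D = k_p [V_ov · V_SD − ½ V_SD²] = 4.404 × [0.587 × 0.191 − 0.5 × 0.191²] = 0.413 mA.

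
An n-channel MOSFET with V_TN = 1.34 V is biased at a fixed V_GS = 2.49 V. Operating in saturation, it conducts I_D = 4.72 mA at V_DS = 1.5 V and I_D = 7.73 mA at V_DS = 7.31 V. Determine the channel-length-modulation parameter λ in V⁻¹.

With V_GS fixed, I_D ∝ (1 + λ V_DS) in saturation, so I_D2/I_D1 = (1 + λ V_DS2)/(1 + λ V_DS1).
7.73/4.72 = 1.638 = (1 + 7.31 λ)/(1 + 1.5 λ).
Solving: λ (I_D1 V_DS2 − I_D2 V_DS1) = I_D2 − I_D1, so λ = (7.73 − 4.72) / (4.72 × 7.31 − 7.73 × 1.5) = 3.01 / 22.9 = 0.131 V⁻¹.

λ = 0.131 V⁻¹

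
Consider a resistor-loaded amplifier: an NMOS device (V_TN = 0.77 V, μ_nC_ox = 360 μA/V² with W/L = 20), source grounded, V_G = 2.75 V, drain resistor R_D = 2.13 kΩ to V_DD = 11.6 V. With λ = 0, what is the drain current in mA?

V_GS = V_G = 2.75 V, so V_ov = 2.75 − 0.77 = 1.98 V.
k_n = μ_nC_ox · (W/L) = 7.2 mA/V².
Assume saturation: I_D = ½ k_n V_ov² = 0.5 × 7.2 × 1.98² = 14.1 mA, giving V_DS = V_DD − I_D R_D = 11.6 − 14.1 × 2.13 = -18.5 V.
But -18.5 V < V_ov = 1.98 V, so the device is actually in triode.
In triode I_D = k_n[V_ov V_DS − ½ V_DS²] and I_D = (V_DD − V_DS)/R_D. Equating: 7.67 V_DS² − 31.37 V_DS + 11.6 = 0, giving V_DS = 0.411 V (the root below V_ov).
I_D = (11.6 − 0.411) / 2.13 = 5.25 mA.

I_D = 5.25 mA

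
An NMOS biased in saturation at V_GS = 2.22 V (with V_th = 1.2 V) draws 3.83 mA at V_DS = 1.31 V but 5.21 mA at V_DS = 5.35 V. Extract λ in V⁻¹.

With V_GS fixed, I_D ∝ (1 + λ V_DS) in saturation, so I_D2/I_D1 = (1 + λ V_DS2)/(1 + λ V_DS1).
5.21/3.83 = 1.36 = (1 + 5.35 λ)/(1 + 1.31 λ).
Solving: λ (I_D1 V_DS2 − I_D2 V_DS1) = I_D2 − I_D1, so λ = (5.21 − 3.83) / (3.83 × 5.35 − 5.21 × 1.31) = 1.38 / 13.7 = 0.101 V⁻¹.

λ = 0.101 V⁻¹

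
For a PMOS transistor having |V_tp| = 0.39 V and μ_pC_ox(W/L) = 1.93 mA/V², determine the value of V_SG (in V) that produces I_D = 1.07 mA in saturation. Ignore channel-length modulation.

V_SG = 1.44 V

In saturation I_D = ½ k_p (V_SG − |V_tp|)², so V_SG − |V_tp| = √(2 I_D / k_p) = √(2 × 1.07 / 1.93) = 1.05 V.
V_SG = 0.39 + 1.05 = 1.44 V.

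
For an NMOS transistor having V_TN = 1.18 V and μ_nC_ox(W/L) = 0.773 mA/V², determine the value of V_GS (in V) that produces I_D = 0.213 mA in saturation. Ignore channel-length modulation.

In saturation I_D = ½ k_n (V_GS − V_TN)², so V_GS − V_TN = √(2 I_D / k_n) = √(2 × 0.213 / 0.773) = 0.742 V.
V_GS = 1.18 + 0.742 = 1.92 V.

V_GS = 1.92 V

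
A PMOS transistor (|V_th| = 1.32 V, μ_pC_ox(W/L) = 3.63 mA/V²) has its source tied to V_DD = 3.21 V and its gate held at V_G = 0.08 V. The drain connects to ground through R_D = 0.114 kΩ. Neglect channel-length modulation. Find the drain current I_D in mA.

V_SG = V_DD − V_G = 3.21 − 0.08 = 3.13 V, so V_ov = 3.13 − 1.32 = 1.81 V.
Assume saturation: I_D = ½ k_p V_ov² = 0.5 × 3.63 × 1.81² = 5.95 mA, giving V_SD = V_DD − I_D R_D = 3.21 − 5.95 × 0.114 = 2.53 V.
V_SD = 2.53 V ≥ V_ov = 1.81 V, confirming saturation.

I_D = 5.95 mA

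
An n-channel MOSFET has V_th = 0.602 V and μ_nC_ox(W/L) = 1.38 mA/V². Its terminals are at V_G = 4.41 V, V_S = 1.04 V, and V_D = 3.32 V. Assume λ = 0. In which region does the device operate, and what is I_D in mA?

Triode; I_D = 5.12 mA

V_GS = V_G − V_S = 4.41 − 1.04 = 3.37 V; V_DS = V_D − V_S = 3.32 − 1.04 = 2.28 V.
V_ov = V_GS − V_th = 3.37 − 0.602 = 2.77 V.
Since V_DS = 2.28 V < V_ov = 2.77 V, the device is in the triode region.
I_D = k_n [V_ov · V_DS − ½ V_DS²] = 1.38 × [2.77 × 2.28 − 0.5 × 2.28²] = 5.12 mA.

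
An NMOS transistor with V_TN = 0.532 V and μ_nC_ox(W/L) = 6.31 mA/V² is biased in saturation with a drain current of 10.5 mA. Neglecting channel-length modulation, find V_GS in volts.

V_GS = 2.36 V

In saturation I_D = ½ k_n (V_GS − V_TN)², so V_GS − V_TN = √(2 I_D / k_n) = √(2 × 10.5 / 6.31) = 1.82 V.
V_GS = 0.532 + 1.82 = 2.36 V.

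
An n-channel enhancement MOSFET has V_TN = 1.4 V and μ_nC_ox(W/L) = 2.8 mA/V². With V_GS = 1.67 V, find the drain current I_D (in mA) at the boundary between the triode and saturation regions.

I_D = 0.102 mA

At the boundary V_DS = V_ov = V_GS − V_TN = 1.67 − 1.4 = 0.27 V.
I_D = ½ k_n V_ov² = 0.5 × 2.8 × 0.27² = 0.102 mA.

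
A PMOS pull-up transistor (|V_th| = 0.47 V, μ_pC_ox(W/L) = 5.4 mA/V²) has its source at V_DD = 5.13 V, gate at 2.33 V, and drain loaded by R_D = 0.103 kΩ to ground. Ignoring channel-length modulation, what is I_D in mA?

I_D = 14.7 mA

V_SG = V_DD − V_G = 5.13 − 2.33 = 2.8 V, so V_ov = 2.8 − 0.47 = 2.33 V.
Assume saturation: I_D = ½ k_p V_ov² = 0.5 × 5.4 × 2.33² = 14.7 mA, giving V_SD = V_DD − I_D R_D = 5.13 − 14.7 × 0.103 = 3.62 V.
V_SD = 3.62 V ≥ V_ov = 2.33 V, confirming saturation.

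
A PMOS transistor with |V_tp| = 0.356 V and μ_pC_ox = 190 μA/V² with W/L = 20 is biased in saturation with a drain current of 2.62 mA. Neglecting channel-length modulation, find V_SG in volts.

k_p = μ_pC_ox · (W/L) = 3.8 mA/V².
In saturation I_D = ½ k_p (V_SG − |V_tp|)², so V_SG − |V_tp| = √(2 I_D / k_p) = √(2 × 2.62 / 3.8) = 1.17 V.
V_SG = 0.356 + 1.17 = 1.53 V.

V_SG = 1.53 V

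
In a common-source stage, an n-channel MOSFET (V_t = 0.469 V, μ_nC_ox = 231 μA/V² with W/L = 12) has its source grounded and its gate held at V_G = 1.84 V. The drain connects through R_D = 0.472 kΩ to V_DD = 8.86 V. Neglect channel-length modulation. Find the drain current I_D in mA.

I_D = 2.61 mA

V_GS = V_G = 1.84 V, so V_ov = 1.84 − 0.469 = 1.37 V.
k_n = μ_nC_ox · (W/L) = 2.772 mA/V².
Assume saturation: I_D = ½ k_n V_ov² = 0.5 × 2.772 × 1.37² = 2.61 mA, giving V_DS = V_DD − I_D R_D = 8.86 − 2.61 × 0.472 = 7.63 V.
V_DS = 7.63 V ≥ V_ov = 1.37 V, confirming saturation.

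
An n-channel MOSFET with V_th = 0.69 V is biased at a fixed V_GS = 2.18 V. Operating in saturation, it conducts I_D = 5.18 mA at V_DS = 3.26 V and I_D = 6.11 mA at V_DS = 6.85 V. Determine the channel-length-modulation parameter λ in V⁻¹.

With V_GS fixed, I_D ∝ (1 + λ V_DS) in saturation, so I_D2/I_D1 = (1 + λ V_DS2)/(1 + λ V_DS1).
6.11/5.18 = 1.18 = (1 + 6.85 λ)/(1 + 3.26 λ).
Solving: λ (I_D1 V_DS2 − I_D2 V_DS1) = I_D2 − I_D1, so λ = (6.11 − 5.18) / (5.18 × 6.85 − 6.11 × 3.26) = 0.93 / 15.6 = 0.0598 V⁻¹.

λ = 0.0598 V⁻¹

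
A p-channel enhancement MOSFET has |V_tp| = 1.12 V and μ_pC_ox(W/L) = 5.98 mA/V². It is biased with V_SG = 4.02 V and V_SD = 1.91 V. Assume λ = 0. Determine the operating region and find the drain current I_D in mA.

V_ov = V_SG − |V_tp| = 4.02 − 1.12 = 2.9 V.
Since V_SD = 1.91 V < V_ov = 2.9 V, the device is in the triode region.
I_D = k_p [V_ov · V_SD − ½ V_SD²] = 5.98 × [2.9 × 1.91 − 0.5 × 1.91²] = 22.2 mA.

Triode; I_D = 22.2 mA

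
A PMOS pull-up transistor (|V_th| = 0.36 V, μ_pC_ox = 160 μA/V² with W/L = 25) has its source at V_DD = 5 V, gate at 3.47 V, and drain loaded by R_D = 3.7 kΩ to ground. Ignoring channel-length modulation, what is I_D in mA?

V_SG = V_DD − V_G = 5 − 3.47 = 1.53 V, so V_ov = 1.53 − 0.36 = 1.17 V.
k_p = μ_pC_ox · (W/L) = 4 mA/V².
Assume saturation: I_D = ½ k_p V_ov² = 0.5 × 4 × 1.17² = 2.74 mA, giving V_SD = V_DD − I_D R_D = 5 − 2.74 × 3.7 = -5.13 V.
But -5.13 V < V_ov = 1.17 V, so the device is actually in triode.
In triode I_D = k_p[V_ov V_SD − ½ V_SD²] and I_D = (V_DD − V_SD)/R_D. Equating: 7.4 V_SD² − 18.32 V_SD + 5 = 0, giving V_SD = 0.312 V (the root below V_ov).
I_D = (5 − 0.312) / 3.7 = 1.27 mA.

I_D = 1.27 mA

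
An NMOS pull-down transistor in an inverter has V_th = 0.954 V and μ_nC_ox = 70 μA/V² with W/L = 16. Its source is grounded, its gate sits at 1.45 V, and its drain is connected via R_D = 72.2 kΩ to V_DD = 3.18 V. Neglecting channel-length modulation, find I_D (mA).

I_D = 0.0429 mA

V_GS = V_G = 1.45 V, so V_ov = 1.45 − 0.954 = 0.496 V.
k_n = μ_nC_ox · (W/L) = 1.12 mA/V².
Assume saturation: I_D = ½ k_n V_ov² = 0.5 × 1.12 × 0.496² = 0.138 mA, giving V_DS = V_DD − I_D R_D = 3.18 − 0.138 × 72.2 = -6.77 V.
But -6.77 V < V_ov = 0.496 V, so the device is actually in triode.
In triode I_D = k_n[V_ov V_DS − ½ V_DS²] and I_D = (V_DD − V_DS)/R_D. Equating: 40.4 V_DS² − 41.11 V_DS + 3.18 = 0, giving V_DS = 0.0844 V (the root below V_ov).
I_D = (3.18 − 0.0844) / 72.2 = 0.0429 mA.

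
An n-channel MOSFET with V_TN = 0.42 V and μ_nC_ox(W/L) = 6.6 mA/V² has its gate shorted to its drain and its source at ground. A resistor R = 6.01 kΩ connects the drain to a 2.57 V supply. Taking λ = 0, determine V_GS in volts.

V_GS = 0.725 V

With gate tied to drain, V_GS = V_DS ≥ V_GS − V_TN, so the device is in saturation.
KCL at the drain: ½ k_n (V_GS − V_TN)² = (V_DD − V_GS)/R.
Let x = V_GS − 0.42. Then 19.8 x² + x − 2.15 = 0, giving x = 0.305 V (positive root), so V_GS = 0.725 V.
I_D = (V_DD − V_GS)/R = (2.57 − 0.725) / 6.01 = 0.307 mA.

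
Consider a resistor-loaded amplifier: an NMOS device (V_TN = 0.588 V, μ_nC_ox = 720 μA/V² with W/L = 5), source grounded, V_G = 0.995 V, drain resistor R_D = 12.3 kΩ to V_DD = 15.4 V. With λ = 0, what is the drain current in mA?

I_D = 0.298 mA

V_GS = V_G = 0.995 V, so V_ov = 0.995 − 0.588 = 0.407 V.
k_n = μ_nC_ox · (W/L) = 3.6 mA/V².
Assume saturation: I_D = ½ k_n V_ov² = 0.5 × 3.6 × 0.407² = 0.298 mA, giving V_DS = V_DD − I_D R_D = 15.4 − 0.298 × 12.3 = 11.7 V.
V_DS = 11.7 V ≥ V_ov = 0.407 V, confirming saturation.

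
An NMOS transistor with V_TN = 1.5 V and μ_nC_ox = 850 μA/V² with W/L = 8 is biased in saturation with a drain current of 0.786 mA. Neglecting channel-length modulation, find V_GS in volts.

V_GS = 1.98 V

k_n = μ_nC_ox · (W/L) = 6.8 mA/V².
In saturation I_D = ½ k_n (V_GS − V_TN)², so V_GS − V_TN = √(2 I_D / k_n) = √(2 × 0.786 / 6.8) = 0.481 V.
V_GS = 1.5 + 0.481 = 1.98 V.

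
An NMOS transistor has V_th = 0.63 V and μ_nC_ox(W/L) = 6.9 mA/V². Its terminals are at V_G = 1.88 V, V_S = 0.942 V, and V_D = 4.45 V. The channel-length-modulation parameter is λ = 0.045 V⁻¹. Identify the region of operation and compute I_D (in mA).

Saturation; I_D = 0.379 mA

V_GS = V_G − V_S = 1.88 − 0.942 = 0.938 V; V_DS = V_D − V_S = 4.45 − 0.942 = 3.51 V.
V_ov = V_GS − V_th = 0.938 − 0.63 = 0.308 V.
Since V_DS = 3.51 V ≥ V_ov = 0.308 V, the device is in saturation.
I_D = ½ k_n V_ov² (1 + λ V_DS) = 0.5 × 6.9 × 0.308² × (1 + 0.045 × 3.51) = 0.379 mA.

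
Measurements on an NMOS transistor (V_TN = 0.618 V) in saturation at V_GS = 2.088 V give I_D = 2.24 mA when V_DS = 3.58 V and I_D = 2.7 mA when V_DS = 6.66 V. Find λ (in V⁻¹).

λ = 0.0876 V⁻¹

With V_GS fixed, I_D ∝ (1 + λ V_DS) in saturation, so I_D2/I_D1 = (1 + λ V_DS2)/(1 + λ V_DS1).
2.7/2.24 = 1.205 = (1 + 6.66 λ)/(1 + 3.58 λ).
Solving: λ (I_D1 V_DS2 − I_D2 V_DS1) = I_D2 − I_D1, so λ = (2.7 − 2.24) / (2.24 × 6.66 − 2.7 × 3.58) = 0.46 / 5.25 = 0.0876 V⁻¹.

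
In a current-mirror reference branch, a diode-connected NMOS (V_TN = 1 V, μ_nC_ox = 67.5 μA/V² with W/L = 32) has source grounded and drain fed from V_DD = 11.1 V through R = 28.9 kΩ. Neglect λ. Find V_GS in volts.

With gate tied to drain, V_GS = V_DS ≥ V_GS − V_TN, so the device is in saturation.
k_n = μ_nC_ox · (W/L) = 2.16 mA/V².
KCL at the drain: ½ k_n (V_GS − V_TN)² = (V_DD − V_GS)/R.
Let x = V_GS − 1. Then 31.2 x² + x − 10.1 = 0, giving x = 0.553 V (positive root), so V_GS = 1.55 V.
I_D = (V_DD − V_GS)/R = (11.1 − 1.55) / 28.9 = 0.33 mA.

V_GS = 1.55 V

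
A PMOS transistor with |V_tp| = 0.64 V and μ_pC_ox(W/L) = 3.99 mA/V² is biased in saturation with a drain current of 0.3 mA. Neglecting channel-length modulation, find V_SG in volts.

In saturation I_D = ½ k_p (V_SG − |V_tp|)², so V_SG − |V_tp| = √(2 I_D / k_p) = √(2 × 0.3 / 3.99) = 0.388 V.
V_SG = 0.64 + 0.388 = 1.03 V.

V_SG = 1.03 V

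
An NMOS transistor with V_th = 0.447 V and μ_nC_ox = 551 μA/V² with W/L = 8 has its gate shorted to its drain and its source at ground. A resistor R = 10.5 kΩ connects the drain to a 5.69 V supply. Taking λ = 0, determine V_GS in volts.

With gate tied to drain, V_GS = V_DS ≥ V_GS − V_th, so the device is in saturation.
k_n = μ_nC_ox · (W/L) = 4.408 mA/V².
KCL at the drain: ½ k_n (V_GS − V_th)² = (V_DD − V_GS)/R.
Let x = V_GS − 0.447. Then 23.1 x² + x − 5.243 = 0, giving x = 0.455 V (positive root), so V_GS = 0.902 V.
I_D = (V_DD − V_GS)/R = (5.69 − 0.902) / 10.5 = 0.456 mA.

V_GS = 0.902 V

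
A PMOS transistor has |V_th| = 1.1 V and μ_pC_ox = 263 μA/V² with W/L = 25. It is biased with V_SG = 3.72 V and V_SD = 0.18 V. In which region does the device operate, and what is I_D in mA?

Triode; I_D = 2.99 mA

k_p = μ_pC_ox · (W/L) = 6.575 mA/V².
V_ov = V_SG − |V_th| = 3.72 − 1.1 = 2.62 V.
Since V_SD = 0.18 V < V_ov = 2.62 V, the device is in the triode region.
I_D = k_p [V_ov · V_SD − ½ V_SD²] = 6.575 × [2.62 × 0.18 − 0.5 × 0.18²] = 2.99 mA.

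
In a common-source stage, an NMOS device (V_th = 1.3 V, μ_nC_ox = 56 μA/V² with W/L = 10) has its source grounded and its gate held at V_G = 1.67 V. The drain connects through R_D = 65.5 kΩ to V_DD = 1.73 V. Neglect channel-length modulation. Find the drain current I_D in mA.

I_D = 0.0242 mA

V_GS = V_G = 1.67 V, so V_ov = 1.67 − 1.3 = 0.37 V.
k_n = μ_nC_ox · (W/L) = 0.56 mA/V².
Assume saturation: I_D = ½ k_n V_ov² = 0.5 × 0.56 × 0.37² = 0.0383 mA, giving V_DS = V_DD − I_D R_D = 1.73 − 0.0383 × 65.5 = -0.781 V.
But -0.781 V < V_ov = 0.37 V, so the device is actually in triode.
In triode I_D = k_n[V_ov V_DS − ½ V_DS²] and I_D = (V_DD − V_DS)/R_D. Equating: 18.3 V_DS² − 14.57 V_DS + 1.73 = 0, giving V_DS = 0.145 V (the root below V_ov).
I_D = (1.73 − 0.145) / 65.5 = 0.0242 mA.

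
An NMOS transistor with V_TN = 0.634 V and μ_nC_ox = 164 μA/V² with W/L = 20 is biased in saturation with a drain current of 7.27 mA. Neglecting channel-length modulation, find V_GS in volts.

V_GS = 2.74 V

k_n = μ_nC_ox · (W/L) = 3.28 mA/V².
In saturation I_D = ½ k_n (V_GS − V_TN)², so V_GS − V_TN = √(2 I_D / k_n) = √(2 × 7.27 / 3.28) = 2.11 V.
V_GS = 0.634 + 2.11 = 2.74 V.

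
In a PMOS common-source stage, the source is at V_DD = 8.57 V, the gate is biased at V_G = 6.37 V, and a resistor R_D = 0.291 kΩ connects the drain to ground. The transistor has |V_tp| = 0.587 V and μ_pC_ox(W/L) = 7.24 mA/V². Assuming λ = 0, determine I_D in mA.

I_D = 9.42 mA

V_SG = V_DD − V_G = 8.57 − 6.37 = 2.2 V, so V_ov = 2.2 − 0.587 = 1.61 V.
Assume saturation: I_D = ½ k_p V_ov² = 0.5 × 7.24 × 1.61² = 9.42 mA, giving V_SD = V_DD − I_D R_D = 8.57 − 9.42 × 0.291 = 5.83 V.
V_SD = 5.83 V ≥ V_ov = 1.61 V, confirming saturation.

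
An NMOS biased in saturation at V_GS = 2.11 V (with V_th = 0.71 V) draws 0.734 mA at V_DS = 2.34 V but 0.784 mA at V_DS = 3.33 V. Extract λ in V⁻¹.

λ = 0.0820 V⁻¹

With V_GS fixed, I_D ∝ (1 + λ V_DS) in saturation, so I_D2/I_D1 = (1 + λ V_DS2)/(1 + λ V_DS1).
0.784/0.734 = 1.068 = (1 + 3.33 λ)/(1 + 2.34 λ).
Solving: λ (I_D1 V_DS2 − I_D2 V_DS1) = I_D2 − I_D1, so λ = (0.784 − 0.734) / (0.734 × 3.33 − 0.784 × 2.34) = 0.05 / 0.61 = 0.082 V⁻¹.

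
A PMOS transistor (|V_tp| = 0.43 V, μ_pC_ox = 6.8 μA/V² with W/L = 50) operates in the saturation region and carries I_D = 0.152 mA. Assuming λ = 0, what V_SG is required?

k_p = μ_pC_ox · (W/L) = 0.34 mA/V².
In saturation I_D = ½ k_p (V_SG − |V_tp|)², so V_SG − |V_tp| = √(2 I_D / k_p) = √(2 × 0.152 / 0.34) = 0.946 V.
V_SG = 0.43 + 0.946 = 1.38 V.

V_SG = 1.38 V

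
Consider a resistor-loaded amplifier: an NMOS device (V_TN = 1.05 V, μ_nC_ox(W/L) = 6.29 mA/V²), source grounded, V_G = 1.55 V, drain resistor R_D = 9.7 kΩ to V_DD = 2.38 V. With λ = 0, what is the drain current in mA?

V_GS = V_G = 1.55 V, so V_ov = 1.55 − 1.05 = 0.5 V.
Assume saturation: I_D = ½ k_n V_ov² = 0.5 × 6.29 × 0.5² = 0.786 mA, giving V_DS = V_DD − I_D R_D = 2.38 − 0.786 × 9.7 = -5.25 V.
But -5.25 V < V_ov = 0.5 V, so the device is actually in triode.
In triode I_D = k_n[V_ov V_DS − ½ V_DS²] and I_D = (V_DD − V_DS)/R_D. Equating: 30.5 V_DS² − 31.51 V_DS + 2.38 = 0, giving V_DS = 0.0821 V (the root below V_ov).
I_D = (2.38 − 0.0821) / 9.7 = 0.237 mA.

I_D = 0.237 mA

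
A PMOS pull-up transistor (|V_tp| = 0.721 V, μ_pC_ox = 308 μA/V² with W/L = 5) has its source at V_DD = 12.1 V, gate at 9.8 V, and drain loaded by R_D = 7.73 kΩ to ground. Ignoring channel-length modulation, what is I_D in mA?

V_SG = V_DD − V_G = 12.1 − 9.8 = 2.3 V, so V_ov = 2.3 − 0.721 = 1.58 V.
k_p = μ_pC_ox · (W/L) = 1.54 mA/V².
Assume saturation: I_D = ½ k_p V_ov² = 0.5 × 1.54 × 1.58² = 1.92 mA, giving V_SD = V_DD − I_D R_D = 12.1 − 1.92 × 7.73 = -2.74 V.
But -2.74 V < V_ov = 1.58 V, so the device is actually in triode.
In triode I_D = k_p[V_ov V_SD − ½ V_SD²] and I_D = (V_DD − V_SD)/R_D. Equating: 5.95 V_SD² − 19.8 V_SD + 12.1 = 0, giving V_SD = 0.807 V (the root below V_ov).
I_D = (12.1 − 0.807) / 7.73 = 1.46 mA.

I_D = 1.46 mA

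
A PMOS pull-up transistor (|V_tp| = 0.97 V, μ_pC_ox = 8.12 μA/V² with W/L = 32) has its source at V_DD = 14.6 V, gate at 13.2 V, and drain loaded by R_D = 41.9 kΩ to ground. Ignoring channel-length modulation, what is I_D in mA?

I_D = 0.0240 mA

V_SG = V_DD − V_G = 14.6 − 13.2 = 1.4 V, so V_ov = 1.4 − 0.97 = 0.43 V.
k_p = μ_pC_ox · (W/L) = 0.2598 mA/V².
Assume saturation: I_D = ½ k_p V_ov² = 0.5 × 0.2598 × 0.43² = 0.024 mA, giving V_SD = V_DD − I_D R_D = 14.6 − 0.024 × 41.9 = 13.6 V.
V_SD = 13.6 V ≥ V_ov = 0.43 V, confirming saturation.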